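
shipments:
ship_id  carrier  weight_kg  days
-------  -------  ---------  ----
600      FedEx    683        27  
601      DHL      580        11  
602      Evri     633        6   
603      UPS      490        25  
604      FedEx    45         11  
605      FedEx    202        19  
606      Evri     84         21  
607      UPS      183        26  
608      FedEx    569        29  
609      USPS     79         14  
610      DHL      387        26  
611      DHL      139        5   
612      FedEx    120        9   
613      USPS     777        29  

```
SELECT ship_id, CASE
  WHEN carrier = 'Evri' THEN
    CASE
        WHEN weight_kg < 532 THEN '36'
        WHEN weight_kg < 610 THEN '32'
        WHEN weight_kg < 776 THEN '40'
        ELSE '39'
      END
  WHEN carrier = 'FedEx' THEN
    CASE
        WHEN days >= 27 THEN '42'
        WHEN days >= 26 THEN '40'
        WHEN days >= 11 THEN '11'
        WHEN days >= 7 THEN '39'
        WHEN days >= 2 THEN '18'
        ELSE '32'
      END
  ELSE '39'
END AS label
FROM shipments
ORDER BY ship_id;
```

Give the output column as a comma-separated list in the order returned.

42, 39, 40, 39, 11, 11, 36, 39, 42, 39, 39, 39, 39, 39

ship_id=600: carrier='FedEx' → inner[days >= 27] → 42
ship_id=601: carrier='DHL' → outer ELSE → 39
ship_id=602: carrier='Evri' → inner[weight_kg < 776] → 40
ship_id=603: carrier='UPS' → outer ELSE → 39
ship_id=604: carrier='FedEx' → inner[days >= 11] → 11
ship_id=605: carrier='FedEx' → inner[days >= 11] → 11
ship_id=606: carrier='Evri' → inner[weight_kg < 532] → 36
ship_id=607: carrier='UPS' → outer ELSE → 39
ship_id=608: carrier='FedEx' → inner[days >= 27] → 42
ship_id=609: carrier='USPS' → outer ELSE → 39
ship_id=610: carrier='DHL' → outer ELSE → 39
ship_id=611: carrier='DHL' → outer ELSE → 39
ship_id=612: carrier='FedEx' → inner[days >= 7] → 39
ship_id=613: carrier='USPS' → outer ELSE → 39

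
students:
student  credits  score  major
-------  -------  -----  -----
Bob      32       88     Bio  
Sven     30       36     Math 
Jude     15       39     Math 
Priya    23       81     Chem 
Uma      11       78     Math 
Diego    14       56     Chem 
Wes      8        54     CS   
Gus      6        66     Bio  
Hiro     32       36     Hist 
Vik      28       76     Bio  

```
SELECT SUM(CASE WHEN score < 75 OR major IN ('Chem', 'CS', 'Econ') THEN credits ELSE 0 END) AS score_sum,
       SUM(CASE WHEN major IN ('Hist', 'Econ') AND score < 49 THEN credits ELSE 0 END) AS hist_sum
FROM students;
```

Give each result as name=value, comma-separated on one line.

[score_sum: score < 75 OR major IN ('Chem', 'CS', 'Econ')]
student=Bob: ✗
student=Sven: ✓ → 30
student=Jude: ✓ → 15
student=Priya: ✓ → 23
student=Uma: ✗
student=Diego: ✓ → 14
student=Wes: ✓ → 8
student=Gus: ✓ → 6
student=Hiro: ✓ → 32
student=Vik: ✗
score_sum = 30 + 15 + 23 + 14 + 8 + 6 + 32 = 128
—
[hist_sum: major IN ('Hist', 'Econ') AND score < 49]
student=Bob: ✗
student=Sven: ✗
student=Jude: ✗
student=Priya: ✗
student=Uma: ✗
student=Diego: ✗
student=Wes: ✗
student=Gus: ✗
student=Hiro: ✓ → 32
student=Vik: ✗
hist_sum = 32

score_sum=128, hist_sum=32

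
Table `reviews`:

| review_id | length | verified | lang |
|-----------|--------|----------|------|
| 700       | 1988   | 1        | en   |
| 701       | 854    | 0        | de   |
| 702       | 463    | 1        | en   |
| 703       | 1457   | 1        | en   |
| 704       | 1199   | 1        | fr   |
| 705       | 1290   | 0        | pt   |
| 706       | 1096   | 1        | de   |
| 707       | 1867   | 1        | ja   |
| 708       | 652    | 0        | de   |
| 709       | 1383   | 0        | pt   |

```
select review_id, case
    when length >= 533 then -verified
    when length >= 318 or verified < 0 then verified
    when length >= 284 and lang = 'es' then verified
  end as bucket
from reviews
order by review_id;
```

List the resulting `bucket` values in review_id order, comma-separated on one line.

review_id=700: length >= 533 → -1
review_id=701: length >= 533 → 0
review_id=702: length >= 318 or verified < 0 → 1
review_id=703: length >= 533 → -1
review_id=704: length >= 533 → -1
review_id=705: length >= 533 → 0
review_id=706: length >= 533 → -1
review_id=707: length >= 533 → -1
review_id=708: length >= 533 → 0
review_id=709: length >= 533 → 0

-1, 0, 1, -1, -1, 0, -1, -1, 0, 0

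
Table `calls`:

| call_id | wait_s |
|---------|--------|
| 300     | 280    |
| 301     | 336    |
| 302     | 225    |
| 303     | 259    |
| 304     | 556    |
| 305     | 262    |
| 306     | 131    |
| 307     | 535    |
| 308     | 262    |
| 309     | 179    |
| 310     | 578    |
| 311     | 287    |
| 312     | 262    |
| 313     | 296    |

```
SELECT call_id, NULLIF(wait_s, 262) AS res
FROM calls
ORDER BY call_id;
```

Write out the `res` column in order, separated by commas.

280, 336, 225, 259, 556, NULL, 131, 535, NULL, 179, 578, 287, NULL, 296

call_id=300: wait_s=280 vs 262: differ → 280
call_id=301: wait_s=336 vs 262: differ → 336
call_id=302: wait_s=225 vs 262: differ → 225
call_id=303: wait_s=259 vs 262: differ → 259
call_id=304: wait_s=556 vs 262: differ → 556
call_id=305: wait_s=262 vs 262: equal → NULL
call_id=306: wait_s=131 vs 262: differ → 131
call_id=307: wait_s=535 vs 262: differ → 535
call_id=308: wait_s=262 vs 262: equal → NULL
call_id=309: wait_s=179 vs 262: differ → 179
call_id=310: wait_s=578 vs 262: differ → 578
call_id=311: wait_s=287 vs 262: differ → 287
call_id=312: wait_s=262 vs 262: equal → NULL
call_id=313: wait_s=296 vs 262: differ → 296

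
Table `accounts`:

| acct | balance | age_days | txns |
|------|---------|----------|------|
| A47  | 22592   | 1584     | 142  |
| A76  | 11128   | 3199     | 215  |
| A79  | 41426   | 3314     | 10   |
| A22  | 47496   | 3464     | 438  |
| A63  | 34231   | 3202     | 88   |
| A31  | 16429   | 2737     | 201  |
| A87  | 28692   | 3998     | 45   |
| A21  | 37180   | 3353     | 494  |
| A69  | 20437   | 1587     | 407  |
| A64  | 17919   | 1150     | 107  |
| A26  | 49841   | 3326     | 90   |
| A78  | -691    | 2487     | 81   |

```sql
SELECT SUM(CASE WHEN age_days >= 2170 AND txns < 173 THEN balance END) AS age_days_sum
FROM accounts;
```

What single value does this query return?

153499

acct=A47: ✗
acct=A76: ✗
acct=A79: ✓ → 41426
acct=A22: ✗
acct=A63: ✓ → 34231
acct=A31: ✗
acct=A87: ✓ → 28692
acct=A21: ✗
acct=A69: ✗
acct=A64: ✗
acct=A26: ✓ → 49841
acct=A78: ✓ → -691
age_days_sum = 41426 + 34231 + 28692 + 49841 + -691 = 153499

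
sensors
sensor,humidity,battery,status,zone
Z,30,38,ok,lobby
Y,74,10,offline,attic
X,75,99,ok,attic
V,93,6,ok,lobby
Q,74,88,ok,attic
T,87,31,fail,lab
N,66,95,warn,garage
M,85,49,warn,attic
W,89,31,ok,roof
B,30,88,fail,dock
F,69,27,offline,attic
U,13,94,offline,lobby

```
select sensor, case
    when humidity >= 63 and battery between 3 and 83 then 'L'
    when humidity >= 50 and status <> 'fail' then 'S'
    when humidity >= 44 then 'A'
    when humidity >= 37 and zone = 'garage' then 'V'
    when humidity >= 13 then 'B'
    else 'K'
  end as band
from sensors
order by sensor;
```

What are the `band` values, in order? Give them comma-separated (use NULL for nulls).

B, L, L, S, S, L, B, L, L, S, L, B

sensor=B: humidity >= 13 → B
sensor=F: humidity >= 63 and battery between 3 and 83 → L
sensor=M: humidity >= 63 and battery between 3 and 83 → L
sensor=N: humidity >= 50 and status <> 'fail' → S
sensor=Q: humidity >= 50 and status <> 'fail' → S
sensor=T: humidity >= 63 and battery between 3 and 83 → L
sensor=U: humidity >= 13 → B
sensor=V: humidity >= 63 and battery between 3 and 83 → L
sensor=W: humidity >= 63 and battery between 3 and 83 → L
sensor=X: humidity >= 50 and status <> 'fail' → S
sensor=Y: humidity >= 63 and battery between 3 and 83 → L
sensor=Z: humidity >= 13 → B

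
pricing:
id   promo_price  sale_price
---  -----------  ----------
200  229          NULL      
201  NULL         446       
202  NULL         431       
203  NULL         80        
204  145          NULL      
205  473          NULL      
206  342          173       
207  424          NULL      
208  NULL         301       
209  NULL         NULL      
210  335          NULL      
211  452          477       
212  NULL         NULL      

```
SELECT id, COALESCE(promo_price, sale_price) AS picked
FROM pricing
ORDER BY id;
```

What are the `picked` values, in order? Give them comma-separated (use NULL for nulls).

id=200: promo_price=229 → 229
id=201: promo_price=NULL, sale_price=446 → 446
id=202: promo_price=NULL, sale_price=431 → 431
id=203: promo_price=NULL, sale_price=80 → 80
id=204: promo_price=145 → 145
id=205: promo_price=473 → 473
id=206: promo_price=342 → 342
id=207: promo_price=424 → 424
id=208: promo_price=NULL, sale_price=301 → 301
id=209: promo_price=NULL, sale_price=NULL (all NULL) → NULL
id=210: promo_price=335 → 335
id=211: promo_price=452 → 452
id=212: promo_price=NULL, sale_price=NULL (all NULL) → NULL

229, 446, 431, 80, 145, 473, 342, 424, 301, NULL, 335, 452, NULL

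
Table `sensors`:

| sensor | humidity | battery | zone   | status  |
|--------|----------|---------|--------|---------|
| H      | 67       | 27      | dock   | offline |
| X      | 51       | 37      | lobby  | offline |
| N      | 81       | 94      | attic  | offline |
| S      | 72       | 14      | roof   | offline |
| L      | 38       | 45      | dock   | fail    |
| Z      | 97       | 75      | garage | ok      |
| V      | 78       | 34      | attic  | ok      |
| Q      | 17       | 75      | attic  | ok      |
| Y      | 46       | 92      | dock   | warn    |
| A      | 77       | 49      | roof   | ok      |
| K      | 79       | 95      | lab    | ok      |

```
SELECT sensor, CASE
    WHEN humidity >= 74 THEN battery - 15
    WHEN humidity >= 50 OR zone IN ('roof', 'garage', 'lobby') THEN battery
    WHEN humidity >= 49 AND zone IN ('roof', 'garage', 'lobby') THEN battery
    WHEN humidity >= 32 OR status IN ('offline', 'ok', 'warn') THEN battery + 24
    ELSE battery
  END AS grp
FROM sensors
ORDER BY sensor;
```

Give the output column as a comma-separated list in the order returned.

34, 27, 80, 69, 79, 99, 14, 19, 37, 116, 60

sensor=A: humidity >= 74 → 34
sensor=H: humidity >= 50 OR zone IN ('roof', 'garage', 'lobby') → 27
sensor=K: humidity >= 74 → 80
sensor=L: humidity >= 32 OR status IN ('offline', 'ok', 'warn') → 69
sensor=N: humidity >= 74 → 79
sensor=Q: humidity >= 32 OR status IN ('offline', 'ok', 'warn') → 99
sensor=S: humidity >= 50 OR zone IN ('roof', 'garage', 'lobby') → 14
sensor=V: humidity >= 74 → 19
sensor=X: humidity >= 50 OR zone IN ('roof', 'garage', 'lobby') → 37
sensor=Y: humidity >= 32 OR status IN ('offline', 'ok', 'warn') → 116
sensor=Z: humidity >= 74 → 60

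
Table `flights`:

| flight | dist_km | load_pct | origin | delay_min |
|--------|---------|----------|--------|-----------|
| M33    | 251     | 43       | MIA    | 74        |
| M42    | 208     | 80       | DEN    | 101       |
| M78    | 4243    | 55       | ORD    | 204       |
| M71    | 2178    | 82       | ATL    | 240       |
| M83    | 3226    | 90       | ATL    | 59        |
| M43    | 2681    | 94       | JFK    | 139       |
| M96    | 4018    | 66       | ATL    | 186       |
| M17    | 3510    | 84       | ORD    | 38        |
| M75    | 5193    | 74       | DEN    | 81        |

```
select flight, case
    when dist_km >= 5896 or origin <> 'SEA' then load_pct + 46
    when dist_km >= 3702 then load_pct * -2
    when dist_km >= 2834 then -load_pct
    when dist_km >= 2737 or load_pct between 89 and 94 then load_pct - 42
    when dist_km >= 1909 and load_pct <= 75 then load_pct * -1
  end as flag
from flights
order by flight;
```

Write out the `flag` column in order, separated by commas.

flight=M17: dist_km >= 5896 or origin <> 'SEA' → 130
flight=M33: dist_km >= 5896 or origin <> 'SEA' → 89
flight=M42: dist_km >= 5896 or origin <> 'SEA' → 126
flight=M43: dist_km >= 5896 or origin <> 'SEA' → 140
flight=M71: dist_km >= 5896 or origin <> 'SEA' → 128
flight=M75: dist_km >= 5896 or origin <> 'SEA' → 120
flight=M78: dist_km >= 5896 or origin <> 'SEA' → 101
flight=M83: dist_km >= 5896 or origin <> 'SEA' → 136
flight=M96: dist_km >= 5896 or origin <> 'SEA' → 112

130, 89, 126, 140, 128, 120, 101, 136, 112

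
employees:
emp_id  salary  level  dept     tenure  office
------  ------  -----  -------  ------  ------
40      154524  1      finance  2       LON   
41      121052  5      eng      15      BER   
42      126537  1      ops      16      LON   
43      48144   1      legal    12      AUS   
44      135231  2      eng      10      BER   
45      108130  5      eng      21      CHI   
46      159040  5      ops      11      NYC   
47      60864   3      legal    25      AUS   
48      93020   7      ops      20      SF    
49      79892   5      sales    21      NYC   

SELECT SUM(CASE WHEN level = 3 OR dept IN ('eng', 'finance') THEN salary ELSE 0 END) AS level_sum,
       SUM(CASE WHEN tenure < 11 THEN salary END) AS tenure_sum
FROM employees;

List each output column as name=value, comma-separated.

[level_sum: level = 3 OR dept IN ('eng', 'finance')]
emp_id=40: ✓ → 154524
emp_id=41: ✓ → 121052
emp_id=42: ✗
emp_id=43: ✗
emp_id=44: ✓ → 135231
emp_id=45: ✓ → 108130
emp_id=46: ✗
emp_id=47: ✓ → 60864
emp_id=48: ✗
emp_id=49: ✗
level_sum = 154524 + 121052 + 135231 + 108130 + 60864 = 579801
—
[tenure_sum: tenure < 11]
emp_id=40: ✓ → 154524
emp_id=41: ✗
emp_id=42: ✗
emp_id=43: ✗
emp_id=44: ✓ → 135231
emp_id=45: ✗
emp_id=46: ✗
emp_id=47: ✗
emp_id=48: ✗
emp_id=49: ✗
tenure_sum = 154524 + 135231 = 289755

level_sum=579801, tenure_sum=289755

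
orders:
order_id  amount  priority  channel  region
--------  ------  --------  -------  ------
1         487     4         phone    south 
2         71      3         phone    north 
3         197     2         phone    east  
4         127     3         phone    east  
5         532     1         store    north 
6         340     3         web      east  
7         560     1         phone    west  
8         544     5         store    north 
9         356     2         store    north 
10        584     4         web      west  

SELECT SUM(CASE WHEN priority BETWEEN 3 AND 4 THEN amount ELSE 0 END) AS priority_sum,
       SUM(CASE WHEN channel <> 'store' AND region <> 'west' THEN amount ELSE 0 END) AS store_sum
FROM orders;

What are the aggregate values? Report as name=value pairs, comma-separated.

priority_sum=1609, store_sum=1222

[priority_sum: priority BETWEEN 3 AND 4]
order_id=1: ✓ → 487
order_id=2: ✓ → 71
order_id=3: ✗
order_id=4: ✓ → 127
order_id=5: ✗
order_id=6: ✓ → 340
order_id=7: ✗
order_id=8: ✗
order_id=9: ✗
order_id=10: ✓ → 584
priority_sum = 487 + 71 + 127 + 340 + 584 = 1609
—
[store_sum: channel <> 'store' AND region <> 'west']
order_id=1: ✓ → 487
order_id=2: ✓ → 71
order_id=3: ✓ → 197
order_id=4: ✓ → 127
order_id=5: ✗
order_id=6: ✓ → 340
order_id=7: ✗
order_id=8: ✗
order_id=9: ✗
order_id=10: ✗
store_sum = 487 + 71 + 197 + 127 + 340 = 1222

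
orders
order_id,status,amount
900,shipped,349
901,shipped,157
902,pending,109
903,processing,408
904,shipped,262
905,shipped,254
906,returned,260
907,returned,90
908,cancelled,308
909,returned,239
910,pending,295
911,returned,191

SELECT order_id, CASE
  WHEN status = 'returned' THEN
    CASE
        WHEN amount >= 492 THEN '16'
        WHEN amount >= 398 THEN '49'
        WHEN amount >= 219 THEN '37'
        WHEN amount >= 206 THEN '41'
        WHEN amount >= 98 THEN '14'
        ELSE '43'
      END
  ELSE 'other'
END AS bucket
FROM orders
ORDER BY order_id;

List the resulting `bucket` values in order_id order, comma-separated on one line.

order_id=900: status='shipped' → outer ELSE → other
order_id=901: status='shipped' → outer ELSE → other
order_id=902: status='pending' → outer ELSE → other
order_id=903: status='processing' → outer ELSE → other
order_id=904: status='shipped' → outer ELSE → other
order_id=905: status='shipped' → outer ELSE → other
order_id=906: status='returned' → inner[amount >= 219] → 37
order_id=907: status='returned' → inner[ELSE] → 43
order_id=908: status='cancelled' → outer ELSE → other
order_id=909: status='returned' → inner[amount >= 219] → 37
order_id=910: status='pending' → outer ELSE → other
order_id=911: status='returned' → inner[amount >= 98] → 14

other, other, other, other, other, other, 37, 43, other, 37, other, 14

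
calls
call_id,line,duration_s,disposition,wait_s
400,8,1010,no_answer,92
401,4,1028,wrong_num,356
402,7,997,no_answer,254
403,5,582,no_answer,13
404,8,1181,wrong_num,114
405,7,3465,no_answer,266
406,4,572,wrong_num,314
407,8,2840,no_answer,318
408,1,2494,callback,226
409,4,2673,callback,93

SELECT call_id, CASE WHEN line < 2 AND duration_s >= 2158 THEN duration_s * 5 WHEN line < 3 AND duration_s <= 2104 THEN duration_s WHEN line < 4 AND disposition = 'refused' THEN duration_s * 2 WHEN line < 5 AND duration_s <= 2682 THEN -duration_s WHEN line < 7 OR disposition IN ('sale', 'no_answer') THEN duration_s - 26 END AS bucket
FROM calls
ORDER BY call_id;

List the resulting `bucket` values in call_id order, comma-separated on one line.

984, -1028, 971, 556, NULL, 3439, -572, 2814, 12470, -2673

call_id=400: line < 7 OR disposition IN ('sale', 'no_answer') → 984
call_id=401: line < 5 AND duration_s <= 2682 → -1028
call_id=402: line < 7 OR disposition IN ('sale', 'no_answer') → 971
call_id=403: line < 7 OR disposition IN ('sale', 'no_answer') → 556
call_id=404: (no match → NULL) → NULL
call_id=405: line < 7 OR disposition IN ('sale', 'no_answer') → 3439
call_id=406: line < 5 AND duration_s <= 2682 → -572
call_id=407: line < 7 OR disposition IN ('sale', 'no_answer') → 2814
call_id=408: line < 2 AND duration_s >= 2158 → 12470
call_id=409: line < 5 AND duration_s <= 2682 → -2673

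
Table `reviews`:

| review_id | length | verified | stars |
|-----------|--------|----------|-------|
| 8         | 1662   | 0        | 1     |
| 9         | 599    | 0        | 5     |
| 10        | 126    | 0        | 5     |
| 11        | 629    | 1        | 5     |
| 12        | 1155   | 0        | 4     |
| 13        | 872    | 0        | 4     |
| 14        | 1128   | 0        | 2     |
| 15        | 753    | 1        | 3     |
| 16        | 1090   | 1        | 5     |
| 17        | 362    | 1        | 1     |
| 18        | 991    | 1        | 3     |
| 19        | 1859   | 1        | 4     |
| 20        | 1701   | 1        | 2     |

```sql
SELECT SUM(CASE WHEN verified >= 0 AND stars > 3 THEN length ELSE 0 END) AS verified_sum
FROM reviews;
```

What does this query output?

6330

review_id=8: ✗
review_id=9: ✓ → 599
review_id=10: ✓ → 126
review_id=11: ✓ → 629
review_id=12: ✓ → 1155
review_id=13: ✓ → 872
review_id=14: ✗
review_id=15: ✗
review_id=16: ✓ → 1090
review_id=17: ✗
review_id=18: ✗
review_id=19: ✓ → 1859
review_id=20: ✗
verified_sum = 599 + 126 + 629 + 1155 + 872 + 1090 + 1859 = 6330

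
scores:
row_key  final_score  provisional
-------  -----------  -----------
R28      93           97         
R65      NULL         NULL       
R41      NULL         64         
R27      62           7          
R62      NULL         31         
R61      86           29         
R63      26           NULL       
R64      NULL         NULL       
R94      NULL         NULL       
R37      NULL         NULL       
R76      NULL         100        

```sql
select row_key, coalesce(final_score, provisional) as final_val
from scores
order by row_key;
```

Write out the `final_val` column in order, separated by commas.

62, 93, NULL, 64, 86, 31, 26, NULL, NULL, 100, NULL

row_key=R27: final_score=62 → 62
row_key=R28: final_score=93 → 93
row_key=R37: final_score=NULL, provisional=NULL (all NULL) → NULL
row_key=R41: final_score=NULL, provisional=64 → 64
row_key=R61: final_score=86 → 86
row_key=R62: final_score=NULL, provisional=31 → 31
row_key=R63: final_score=26 → 26
row_key=R64: final_score=NULL, provisional=NULL (all NULL) → NULL
row_key=R65: final_score=NULL, provisional=NULL (all NULL) → NULL
row_key=R76: final_score=NULL, provisional=100 → 100
row_key=R94: final_score=NULL, provisional=NULL (all NULL) → NULL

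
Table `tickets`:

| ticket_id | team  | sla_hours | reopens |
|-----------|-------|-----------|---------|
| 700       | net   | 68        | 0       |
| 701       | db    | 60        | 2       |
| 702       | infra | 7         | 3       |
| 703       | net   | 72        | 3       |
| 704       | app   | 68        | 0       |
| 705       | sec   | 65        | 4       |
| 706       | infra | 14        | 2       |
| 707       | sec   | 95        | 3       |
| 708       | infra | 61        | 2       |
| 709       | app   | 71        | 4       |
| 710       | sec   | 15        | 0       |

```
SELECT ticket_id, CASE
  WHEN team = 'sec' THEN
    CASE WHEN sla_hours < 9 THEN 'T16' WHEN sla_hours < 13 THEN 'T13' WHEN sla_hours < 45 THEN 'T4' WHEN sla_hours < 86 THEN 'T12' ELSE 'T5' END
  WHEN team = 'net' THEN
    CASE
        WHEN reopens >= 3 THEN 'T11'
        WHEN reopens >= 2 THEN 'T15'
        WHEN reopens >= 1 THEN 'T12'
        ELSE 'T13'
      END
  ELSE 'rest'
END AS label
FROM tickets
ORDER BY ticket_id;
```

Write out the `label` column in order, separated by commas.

T13, rest, rest, T11, rest, T12, rest, T5, rest, rest, T4

ticket_id=700: team='net' → inner[ELSE] → T13
ticket_id=701: team='db' → outer ELSE → rest
ticket_id=702: team='infra' → outer ELSE → rest
ticket_id=703: team='net' → inner[reopens >= 3] → T11
ticket_id=704: team='app' → outer ELSE → rest
ticket_id=705: team='sec' → inner[sla_hours < 86] → T12
ticket_id=706: team='infra' → outer ELSE → rest
ticket_id=707: team='sec' → inner[ELSE] → T5
ticket_id=708: team='infra' → outer ELSE → rest
ticket_id=709: team='app' → outer ELSE → rest
ticket_id=710: team='sec' → inner[sla_hours < 45] → T4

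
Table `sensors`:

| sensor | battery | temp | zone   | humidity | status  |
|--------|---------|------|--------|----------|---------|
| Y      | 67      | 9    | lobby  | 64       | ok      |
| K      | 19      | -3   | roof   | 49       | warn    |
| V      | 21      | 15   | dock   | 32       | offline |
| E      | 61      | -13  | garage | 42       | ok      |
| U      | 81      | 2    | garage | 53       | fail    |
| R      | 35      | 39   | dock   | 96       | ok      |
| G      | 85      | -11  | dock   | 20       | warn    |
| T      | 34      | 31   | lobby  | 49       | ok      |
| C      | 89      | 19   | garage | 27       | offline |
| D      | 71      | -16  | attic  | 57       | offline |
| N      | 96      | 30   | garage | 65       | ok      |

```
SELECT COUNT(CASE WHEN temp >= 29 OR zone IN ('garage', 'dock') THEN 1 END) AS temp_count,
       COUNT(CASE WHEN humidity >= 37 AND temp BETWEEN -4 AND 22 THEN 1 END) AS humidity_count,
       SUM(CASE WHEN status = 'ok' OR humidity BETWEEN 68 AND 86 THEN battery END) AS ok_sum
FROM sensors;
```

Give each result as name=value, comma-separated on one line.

temp_count=8, humidity_count=3, ok_sum=293

[temp_count: temp >= 29 OR zone IN ('garage', 'dock')]
sensor=Y: ✗
sensor=K: ✗
sensor=V: ✓ → 1
sensor=E: ✓ → 1
sensor=U: ✓ → 1
sensor=R: ✓ → 1
sensor=G: ✓ → 1
sensor=T: ✓ → 1
sensor=C: ✓ → 1
sensor=D: ✗
sensor=N: ✓ → 1
temp_count = COUNT(1, 1, 1, 1, 1, 1, 1, 1) = 8
—
[humidity_count: humidity >= 37 AND temp BETWEEN -4 AND 22]
sensor=Y: ✓ → 1
sensor=K: ✓ → 1
sensor=V: ✗
sensor=E: ✗
sensor=U: ✓ → 1
sensor=R: ✗
sensor=G: ✗
sensor=T: ✗
sensor=C: ✗
sensor=D: ✗
sensor=N: ✗
humidity_count = COUNT(1, 1, 1) = 3
—
[ok_sum: status = 'ok' OR humidity BETWEEN 68 AND 86]
sensor=Y: ✓ → 67
sensor=K: ✗
sensor=V: ✗
sensor=E: ✓ → 61
sensor=U: ✗
sensor=R: ✓ → 35
sensor=G: ✗
sensor=T: ✓ → 34
sensor=C: ✗
sensor=D: ✗
sensor=N: ✓ → 96
ok_sum = 67 + 61 + 35 + 34 + 96 = 293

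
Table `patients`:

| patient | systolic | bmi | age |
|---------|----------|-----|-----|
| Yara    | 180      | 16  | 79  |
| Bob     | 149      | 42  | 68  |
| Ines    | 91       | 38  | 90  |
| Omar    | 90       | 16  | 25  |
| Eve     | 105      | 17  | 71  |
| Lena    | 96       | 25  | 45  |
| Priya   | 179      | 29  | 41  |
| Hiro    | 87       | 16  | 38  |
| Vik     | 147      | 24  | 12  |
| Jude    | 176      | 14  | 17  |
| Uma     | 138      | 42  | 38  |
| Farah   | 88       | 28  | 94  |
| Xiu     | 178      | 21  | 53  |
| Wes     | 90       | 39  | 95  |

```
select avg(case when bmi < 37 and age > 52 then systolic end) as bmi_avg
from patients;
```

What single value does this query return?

patient=Yara: ✓ → 180
patient=Bob: ✗
patient=Ines: ✗
patient=Omar: ✗
patient=Eve: ✓ → 105
patient=Lena: ✗
patient=Priya: ✗
patient=Hiro: ✗
patient=Vik: ✗
patient=Jude: ✗
patient=Uma: ✗
patient=Farah: ✓ → 88
patient=Xiu: ✓ → 178
patient=Wes: ✗
bmi_avg = (180 + 105 + 88 + 178) / 4 = 137.75

137.75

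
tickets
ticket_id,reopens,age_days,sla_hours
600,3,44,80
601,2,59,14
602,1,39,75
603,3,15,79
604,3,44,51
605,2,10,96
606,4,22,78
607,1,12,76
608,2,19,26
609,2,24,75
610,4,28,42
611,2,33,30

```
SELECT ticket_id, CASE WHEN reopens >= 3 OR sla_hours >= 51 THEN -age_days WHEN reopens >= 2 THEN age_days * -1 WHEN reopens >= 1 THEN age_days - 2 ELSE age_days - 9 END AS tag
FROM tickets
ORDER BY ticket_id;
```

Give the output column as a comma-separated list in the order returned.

-44, -59, -39, -15, -44, -10, -22, -12, -19, -24, -28, -33

ticket_id=600: reopens >= 3 OR sla_hours >= 51 → -44
ticket_id=601: reopens >= 2 → -59
ticket_id=602: reopens >= 3 OR sla_hours >= 51 → -39
ticket_id=603: reopens >= 3 OR sla_hours >= 51 → -15
ticket_id=604: reopens >= 3 OR sla_hours >= 51 → -44
ticket_id=605: reopens >= 3 OR sla_hours >= 51 → -10
ticket_id=606: reopens >= 3 OR sla_hours >= 51 → -22
ticket_id=607: reopens >= 3 OR sla_hours >= 51 → -12
ticket_id=608: reopens >= 2 → -19
ticket_id=609: reopens >= 3 OR sla_hours >= 51 → -24
ticket_id=610: reopens >= 3 OR sla_hours >= 51 → -28
ticket_id=611: reopens >= 2 → -33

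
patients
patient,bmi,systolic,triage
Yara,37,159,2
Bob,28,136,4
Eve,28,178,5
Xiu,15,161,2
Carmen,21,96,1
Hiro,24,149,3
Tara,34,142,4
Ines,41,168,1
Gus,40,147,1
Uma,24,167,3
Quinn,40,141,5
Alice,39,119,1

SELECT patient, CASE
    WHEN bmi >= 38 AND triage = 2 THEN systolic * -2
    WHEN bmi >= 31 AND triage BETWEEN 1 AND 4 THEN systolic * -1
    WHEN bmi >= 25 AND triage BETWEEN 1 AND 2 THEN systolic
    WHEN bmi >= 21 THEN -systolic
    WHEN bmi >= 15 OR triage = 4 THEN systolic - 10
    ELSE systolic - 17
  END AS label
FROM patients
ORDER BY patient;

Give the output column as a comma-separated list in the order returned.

patient=Alice: bmi >= 31 AND triage BETWEEN 1 AND 4 → -119
patient=Bob: bmi >= 21 → -136
patient=Carmen: bmi >= 21 → -96
patient=Eve: bmi >= 21 → -178
patient=Gus: bmi >= 31 AND triage BETWEEN 1 AND 4 → -147
patient=Hiro: bmi >= 21 → -149
patient=Ines: bmi >= 31 AND triage BETWEEN 1 AND 4 → -168
patient=Quinn: bmi >= 21 → -141
patient=Tara: bmi >= 31 AND triage BETWEEN 1 AND 4 → -142
patient=Uma: bmi >= 21 → -167
patient=Xiu: bmi >= 15 OR triage = 4 → 151
patient=Yara: bmi >= 31 AND triage BETWEEN 1 AND 4 → -159

-119, -136, -96, -178, -147, -149, -168, -141, -142, -167, 151, -159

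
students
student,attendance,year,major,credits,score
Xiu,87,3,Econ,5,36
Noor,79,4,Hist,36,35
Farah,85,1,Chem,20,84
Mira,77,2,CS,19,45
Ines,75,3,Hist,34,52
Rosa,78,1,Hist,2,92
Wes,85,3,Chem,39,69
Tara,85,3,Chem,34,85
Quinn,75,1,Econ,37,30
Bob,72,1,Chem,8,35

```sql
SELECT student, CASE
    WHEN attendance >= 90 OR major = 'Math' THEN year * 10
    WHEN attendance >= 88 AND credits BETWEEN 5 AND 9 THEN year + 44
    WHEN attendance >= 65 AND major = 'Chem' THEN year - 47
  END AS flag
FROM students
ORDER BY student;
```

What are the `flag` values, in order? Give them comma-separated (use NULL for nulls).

-46, -46, NULL, NULL, NULL, NULL, NULL, -44, -44, NULL

student=Bob: attendance >= 65 AND major = 'Chem' → -46
student=Farah: attendance >= 65 AND major = 'Chem' → -46
student=Ines: (no match → NULL) → NULL
student=Mira: (no match → NULL) → NULL
student=Noor: (no match → NULL) → NULL
student=Quinn: (no match → NULL) → NULL
student=Rosa: (no match → NULL) → NULL
student=Tara: attendance >= 65 AND major = 'Chem' → -44
student=Wes: attendance >= 65 AND major = 'Chem' → -44
student=Xiu: (no match → NULL) → NULL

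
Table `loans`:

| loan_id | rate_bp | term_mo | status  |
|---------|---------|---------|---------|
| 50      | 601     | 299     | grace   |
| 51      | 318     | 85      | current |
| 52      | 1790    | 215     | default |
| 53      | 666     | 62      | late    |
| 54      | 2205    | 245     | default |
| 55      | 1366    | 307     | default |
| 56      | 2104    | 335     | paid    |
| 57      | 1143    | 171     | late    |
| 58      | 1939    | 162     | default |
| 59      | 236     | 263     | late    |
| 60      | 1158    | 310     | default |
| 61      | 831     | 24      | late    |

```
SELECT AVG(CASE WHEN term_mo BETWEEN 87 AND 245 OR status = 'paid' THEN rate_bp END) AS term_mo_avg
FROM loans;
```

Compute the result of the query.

loan_id=50: ✗
loan_id=51: ✗
loan_id=52: ✓ → 1790
loan_id=53: ✗
loan_id=54: ✓ → 2205
loan_id=55: ✗
loan_id=56: ✓ → 2104
loan_id=57: ✓ → 1143
loan_id=58: ✓ → 1939
loan_id=59: ✗
loan_id=60: ✗
loan_id=61: ✗
term_mo_avg = (1790 + 2205 + 2104 + 1143 + 1939) / 5 = 1836.2

1836.2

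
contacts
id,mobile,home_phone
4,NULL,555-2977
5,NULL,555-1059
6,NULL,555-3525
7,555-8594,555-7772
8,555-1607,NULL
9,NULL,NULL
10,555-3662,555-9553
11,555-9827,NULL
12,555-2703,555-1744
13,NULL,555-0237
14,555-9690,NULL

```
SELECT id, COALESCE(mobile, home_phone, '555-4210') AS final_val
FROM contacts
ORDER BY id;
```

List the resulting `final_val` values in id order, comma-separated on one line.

555-2977, 555-1059, 555-3525, 555-8594, 555-1607, 555-4210, 555-3662, 555-9827, 555-2703, 555-0237, 555-9690

id=4: mobile=NULL, home_phone=555-2977 → 555-2977
id=5: mobile=NULL, home_phone=555-1059 → 555-1059
id=6: mobile=NULL, home_phone=555-3525 → 555-3525
id=7: mobile=555-8594 → 555-8594
id=8: mobile=555-1607 → 555-1607
id=9: mobile=NULL, home_phone=NULL, → literal 555-4210 → 555-4210
id=10: mobile=555-3662 → 555-3662
id=11: mobile=555-9827 → 555-9827
id=12: mobile=555-2703 → 555-2703
id=13: mobile=NULL, home_phone=555-0237 → 555-0237
id=14: mobile=555-9690 → 555-9690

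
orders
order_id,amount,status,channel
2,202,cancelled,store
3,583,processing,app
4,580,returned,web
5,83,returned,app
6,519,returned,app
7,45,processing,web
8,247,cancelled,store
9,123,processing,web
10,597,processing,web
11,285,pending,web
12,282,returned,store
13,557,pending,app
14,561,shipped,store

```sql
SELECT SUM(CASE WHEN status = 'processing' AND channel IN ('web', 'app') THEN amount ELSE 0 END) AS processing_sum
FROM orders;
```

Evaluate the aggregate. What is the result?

order_id=2: ✗
order_id=3: ✓ → 583
order_id=4: ✗
order_id=5: ✗
order_id=6: ✗
order_id=7: ✓ → 45
order_id=8: ✗
order_id=9: ✓ → 123
order_id=10: ✓ → 597
order_id=11: ✗
order_id=12: ✗
order_id=13: ✗
order_id=14: ✗
processing_sum = 583 + 45 + 123 + 597 = 1348

1348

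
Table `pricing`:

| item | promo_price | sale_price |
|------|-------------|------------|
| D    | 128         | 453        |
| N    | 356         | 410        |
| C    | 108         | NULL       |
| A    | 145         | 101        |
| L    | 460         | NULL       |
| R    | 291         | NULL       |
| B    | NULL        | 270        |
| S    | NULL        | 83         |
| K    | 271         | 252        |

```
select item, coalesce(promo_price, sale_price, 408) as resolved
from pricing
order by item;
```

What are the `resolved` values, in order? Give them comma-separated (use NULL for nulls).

145, 270, 108, 128, 271, 460, 356, 291, 83

item=A: promo_price=145 → 145
item=B: promo_price=NULL, sale_price=270 → 270
item=C: promo_price=108 → 108
item=D: promo_price=128 → 128
item=K: promo_price=271 → 271
item=L: promo_price=460 → 460
item=N: promo_price=356 → 356
item=R: promo_price=291 → 291
item=S: promo_price=NULL, sale_price=83 → 83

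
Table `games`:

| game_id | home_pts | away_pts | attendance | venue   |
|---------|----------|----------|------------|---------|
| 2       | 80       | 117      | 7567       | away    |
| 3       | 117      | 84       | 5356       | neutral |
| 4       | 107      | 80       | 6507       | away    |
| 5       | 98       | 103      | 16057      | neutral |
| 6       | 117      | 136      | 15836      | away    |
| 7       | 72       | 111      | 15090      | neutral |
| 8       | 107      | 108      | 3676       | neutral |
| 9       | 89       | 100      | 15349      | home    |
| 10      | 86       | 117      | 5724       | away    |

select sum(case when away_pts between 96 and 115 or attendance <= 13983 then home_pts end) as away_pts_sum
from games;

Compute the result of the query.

756

game_id=2: ✓ → 80
game_id=3: ✓ → 117
game_id=4: ✓ → 107
game_id=5: ✓ → 98
game_id=6: ✗
game_id=7: ✓ → 72
game_id=8: ✓ → 107
game_id=9: ✓ → 89
game_id=10: ✓ → 86
away_pts_sum = 80 + 117 + 107 + 98 + 72 + 107 + 89 + 86 = 756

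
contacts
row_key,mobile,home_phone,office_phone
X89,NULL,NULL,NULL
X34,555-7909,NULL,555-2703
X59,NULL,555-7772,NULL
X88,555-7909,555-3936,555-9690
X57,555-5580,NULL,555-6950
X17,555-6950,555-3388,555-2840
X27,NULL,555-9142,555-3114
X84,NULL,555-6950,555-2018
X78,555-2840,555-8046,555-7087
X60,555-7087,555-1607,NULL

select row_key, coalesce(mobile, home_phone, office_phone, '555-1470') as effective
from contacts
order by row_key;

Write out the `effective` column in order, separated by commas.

555-6950, 555-9142, 555-7909, 555-5580, 555-7772, 555-7087, 555-2840, 555-6950, 555-7909, 555-1470

row_key=X17: mobile=555-6950 → 555-6950
row_key=X27: mobile=NULL, home_phone=555-9142 → 555-9142
row_key=X34: mobile=555-7909 → 555-7909
row_key=X57: mobile=555-5580 → 555-5580
row_key=X59: mobile=NULL, home_phone=555-7772 → 555-7772
row_key=X60: mobile=555-7087 → 555-7087
row_key=X78: mobile=555-2840 → 555-2840
row_key=X84: mobile=NULL, home_phone=555-6950 → 555-6950
row_key=X88: mobile=555-7909 → 555-7909
row_key=X89: mobile=NULL, home_phone=NULL, office_phone=NULL, → literal 555-1470 → 555-1470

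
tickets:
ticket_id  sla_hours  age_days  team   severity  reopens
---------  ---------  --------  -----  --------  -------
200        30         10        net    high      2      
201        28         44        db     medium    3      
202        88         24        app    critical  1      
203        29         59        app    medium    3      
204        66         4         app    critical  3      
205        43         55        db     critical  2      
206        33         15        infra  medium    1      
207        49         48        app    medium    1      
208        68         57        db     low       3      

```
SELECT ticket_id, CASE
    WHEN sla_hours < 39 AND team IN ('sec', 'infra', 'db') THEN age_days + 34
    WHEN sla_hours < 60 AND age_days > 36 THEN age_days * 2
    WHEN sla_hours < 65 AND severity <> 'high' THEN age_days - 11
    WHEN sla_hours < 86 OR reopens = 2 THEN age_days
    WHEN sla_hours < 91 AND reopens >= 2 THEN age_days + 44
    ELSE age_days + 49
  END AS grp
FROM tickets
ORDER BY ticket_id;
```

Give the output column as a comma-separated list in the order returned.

ticket_id=200: sla_hours < 86 OR reopens = 2 → 10
ticket_id=201: sla_hours < 39 AND team IN ('sec', 'infra', 'db') → 78
ticket_id=202: ELSE → 73
ticket_id=203: sla_hours < 60 AND age_days > 36 → 118
ticket_id=204: sla_hours < 86 OR reopens = 2 → 4
ticket_id=205: sla_hours < 60 AND age_days > 36 → 110
ticket_id=206: sla_hours < 39 AND team IN ('sec', 'infra', 'db') → 49
ticket_id=207: sla_hours < 60 AND age_days > 36 → 96
ticket_id=208: sla_hours < 86 OR reopens = 2 → 57

10, 78, 73, 118, 4, 110, 49, 96, 57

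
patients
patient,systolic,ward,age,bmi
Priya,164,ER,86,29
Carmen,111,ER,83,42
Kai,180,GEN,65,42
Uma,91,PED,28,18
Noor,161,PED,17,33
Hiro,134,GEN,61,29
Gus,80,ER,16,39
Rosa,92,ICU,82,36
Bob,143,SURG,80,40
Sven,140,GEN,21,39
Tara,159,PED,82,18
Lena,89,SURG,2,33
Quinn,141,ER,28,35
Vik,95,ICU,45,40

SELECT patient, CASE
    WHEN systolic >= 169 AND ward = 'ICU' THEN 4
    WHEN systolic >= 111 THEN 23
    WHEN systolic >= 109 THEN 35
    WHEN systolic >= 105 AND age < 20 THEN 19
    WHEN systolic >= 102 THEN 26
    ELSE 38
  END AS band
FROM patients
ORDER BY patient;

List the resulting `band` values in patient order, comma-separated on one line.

patient=Bob: systolic >= 111 → 23
patient=Carmen: systolic >= 111 → 23
patient=Gus: ELSE → 38
patient=Hiro: systolic >= 111 → 23
patient=Kai: systolic >= 111 → 23
patient=Lena: ELSE → 38
patient=Noor: systolic >= 111 → 23
patient=Priya: systolic >= 111 → 23
patient=Quinn: systolic >= 111 → 23
patient=Rosa: ELSE → 38
patient=Sven: systolic >= 111 → 23
patient=Tara: systolic >= 111 → 23
patient=Uma: ELSE → 38
patient=Vik: ELSE → 38

23, 23, 38, 23, 23, 38, 23, 23, 23, 38, 23, 23, 38, 38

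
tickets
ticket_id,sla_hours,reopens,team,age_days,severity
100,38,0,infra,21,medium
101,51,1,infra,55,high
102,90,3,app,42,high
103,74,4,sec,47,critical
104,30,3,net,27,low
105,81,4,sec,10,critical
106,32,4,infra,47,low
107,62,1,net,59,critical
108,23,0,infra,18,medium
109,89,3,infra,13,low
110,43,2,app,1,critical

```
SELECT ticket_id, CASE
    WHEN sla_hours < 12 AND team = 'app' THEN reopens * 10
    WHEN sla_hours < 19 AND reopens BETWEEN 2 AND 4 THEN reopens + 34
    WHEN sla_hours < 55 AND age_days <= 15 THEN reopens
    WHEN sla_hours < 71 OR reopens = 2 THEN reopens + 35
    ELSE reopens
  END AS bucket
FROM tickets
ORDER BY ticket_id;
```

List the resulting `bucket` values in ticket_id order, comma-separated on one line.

35, 36, 3, 4, 38, 4, 39, 36, 35, 3, 2

ticket_id=100: sla_hours < 71 OR reopens = 2 → 35
ticket_id=101: sla_hours < 71 OR reopens = 2 → 36
ticket_id=102: ELSE → 3
ticket_id=103: ELSE → 4
ticket_id=104: sla_hours < 71 OR reopens = 2 → 38
ticket_id=105: ELSE → 4
ticket_id=106: sla_hours < 71 OR reopens = 2 → 39
ticket_id=107: sla_hours < 71 OR reopens = 2 → 36
ticket_id=108: sla_hours < 71 OR reopens = 2 → 35
ticket_id=109: ELSE → 3
ticket_id=110: sla_hours < 55 AND age_days <= 15 → 2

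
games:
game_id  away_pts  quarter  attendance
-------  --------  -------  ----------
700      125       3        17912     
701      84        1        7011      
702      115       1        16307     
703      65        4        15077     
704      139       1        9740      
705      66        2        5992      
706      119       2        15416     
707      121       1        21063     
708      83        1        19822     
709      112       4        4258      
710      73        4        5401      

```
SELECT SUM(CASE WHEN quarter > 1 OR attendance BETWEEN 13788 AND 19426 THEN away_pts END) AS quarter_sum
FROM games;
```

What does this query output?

game_id=700: ✓ → 125
game_id=701: ✗
game_id=702: ✓ → 115
game_id=703: ✓ → 65
game_id=704: ✗
game_id=705: ✓ → 66
game_id=706: ✓ → 119
game_id=707: ✗
game_id=708: ✗
game_id=709: ✓ → 112
game_id=710: ✓ → 73
quarter_sum = 125 + 115 + 65 + 66 + 119 + 112 + 73 = 675

675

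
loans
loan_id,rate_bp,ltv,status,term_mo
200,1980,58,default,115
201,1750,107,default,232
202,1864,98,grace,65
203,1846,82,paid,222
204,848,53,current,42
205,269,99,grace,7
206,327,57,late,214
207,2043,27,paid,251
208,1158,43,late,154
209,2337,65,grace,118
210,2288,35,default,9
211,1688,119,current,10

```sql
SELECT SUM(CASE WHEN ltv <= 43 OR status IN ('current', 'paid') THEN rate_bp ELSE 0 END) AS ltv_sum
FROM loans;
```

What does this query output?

9871

loan_id=200: ✗
loan_id=201: ✗
loan_id=202: ✗
loan_id=203: ✓ → 1846
loan_id=204: ✓ → 848
loan_id=205: ✗
loan_id=206: ✗
loan_id=207: ✓ → 2043
loan_id=208: ✓ → 1158
loan_id=209: ✗
loan_id=210: ✓ → 2288
loan_id=211: ✓ → 1688
ltv_sum = 1846 + 848 + 2043 + 1158 + 2288 + 1688 = 9871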